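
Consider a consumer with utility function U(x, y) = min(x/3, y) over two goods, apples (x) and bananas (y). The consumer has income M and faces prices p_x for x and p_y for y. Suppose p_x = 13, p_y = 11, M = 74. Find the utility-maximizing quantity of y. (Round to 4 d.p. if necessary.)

Leontief preferences: the optimum is at the kink where x/3 = y/1, i.e. y = (1/3)·x.
Budget: p_x·x + p_y·(1/3)·x = M, so (3·p_x + p_y)·x = 3·M.
Demand: x*(p_x,p_y,M) = 3·M/(3·p_x + p_y), y* = M/(3·p_x + p_y).
Here 3·13 + 11 = 50, giving y* = 1.48.

y* = 1.48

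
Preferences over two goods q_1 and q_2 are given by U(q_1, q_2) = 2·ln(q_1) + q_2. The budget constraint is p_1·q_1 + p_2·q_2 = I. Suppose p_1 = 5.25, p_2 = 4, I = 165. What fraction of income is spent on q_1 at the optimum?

MU_q_1 = 2/q_1, MU_q_2 = 1. Tangency: 2/q_1 = p_1/p_2.
So q_1*(p_1,p_2) = 2·p_2/p_1, independent of income; and q_2* = (I − 2·p_2)/p_2.
At the given prices: q_1* = 2·4/5.25 = 1.5238, and q_2* = 39.25.
Expenditure on q_1: 5.25·1.5238 = 8; share = 0.0485.

share on q_1 = 0.0485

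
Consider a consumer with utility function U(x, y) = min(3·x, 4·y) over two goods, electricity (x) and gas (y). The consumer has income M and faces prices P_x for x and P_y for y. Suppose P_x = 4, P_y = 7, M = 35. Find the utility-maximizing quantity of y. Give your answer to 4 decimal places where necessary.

Leontief preferences: the optimum is at the kink where x/4 = y/3, i.e. y = (3/4)·x.
Budget: P_x·x + P_y·(3/4)·x = M, so (4·P_x + 3·P_y)·x = 4·M.
Demand: x*(P_x,P_y,M) = 4·M/(4·P_x + 3·P_y), y* = 3·M/(4·P_x + 3·P_y).
Here 4·4 + 3·7 = 37, giving y* = 2.8378.

y* = 2.8378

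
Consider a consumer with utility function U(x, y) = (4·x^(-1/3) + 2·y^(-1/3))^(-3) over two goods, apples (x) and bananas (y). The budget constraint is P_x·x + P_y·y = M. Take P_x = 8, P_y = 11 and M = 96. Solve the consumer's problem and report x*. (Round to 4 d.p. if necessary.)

x* = 7.2998

MU_x ∝ 4·x^(-4/3), MU_y ∝ 2·y^(-4/3), so MRS = 2·(y/x)^(4/3) = P_x/P_y.
Hence y/x = ((1/2)·P_x/P_y)^(1/(4/3)), i.e. raised to the 0.75 power.
With the ratio pinned down, the budget gives x* = M/(P_x + P_y·(y/x)) and y* = (y/x)·x*.
Numerically y/x = 0.468274, so x* = 96/(8 + 11·0.468274) = 7.2998.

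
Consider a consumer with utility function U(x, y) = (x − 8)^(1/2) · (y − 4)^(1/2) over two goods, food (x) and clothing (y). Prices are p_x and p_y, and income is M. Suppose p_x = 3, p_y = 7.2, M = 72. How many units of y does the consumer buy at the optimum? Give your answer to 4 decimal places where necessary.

MRS = (y−4)/(x−8). Tangency with p_x/p_y gives y−4 = (p_x/p_y)·(x−8).
After buying the subsistence bundle (8, 4), a share 0.5 of the remaining income goes to x: x* = 8 + 0.5·(M − 8p_x − 4p_y)/p_x.
Discretionary income = 72 − 8·3 − 4·7.2 = 19.2; y* = 4 + 0.5·19.2/7.2 = 5.3333.

y* = 5.3333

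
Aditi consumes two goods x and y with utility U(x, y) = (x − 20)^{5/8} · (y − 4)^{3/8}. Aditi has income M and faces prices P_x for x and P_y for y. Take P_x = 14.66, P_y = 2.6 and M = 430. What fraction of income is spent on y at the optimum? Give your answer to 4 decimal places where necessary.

Let x' = x−20, y' = y−4. MRS = (5/3)·y'/x' = P_x/P_y.
After buying the subsistence bundle (20, 4), a share 0.625 of the remaining income goes to x: x* = 20 + 0.625·(M − 20P_x − 4P_y)/P_x.
Discretionary income = 430 − 20·14.66 − 4·2.6 = 126.4; x* = 20 + 0.625·126.4/14.66 = 25.3888; y* = 4 + 0.375·126.4/2.6 = 22.2308.
Expenditure on y: 2.6·22.2308 = 57.8; share = 0.1344.

share on y = 0.1344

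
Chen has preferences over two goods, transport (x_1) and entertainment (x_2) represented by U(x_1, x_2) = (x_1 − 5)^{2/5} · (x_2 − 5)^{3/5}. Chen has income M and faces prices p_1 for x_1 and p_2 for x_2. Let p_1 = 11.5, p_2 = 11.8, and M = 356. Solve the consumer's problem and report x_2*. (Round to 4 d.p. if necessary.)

x_2* = 17.178

Let x_1' = x_1−5, x_2' = x_2−5. MRS = (2/3)·x_2'/x_1' = p_1/p_2.
Substituting into the budget: x_1* = 5 + 0.4·(M − 5·p_1 − 5·p_2)/p_1, and x_2* = 5 + 0.6·(…)/p_2.
Discretionary income = 356 − 5·11.5 − 5·11.8 = 239.5; x_2* = 5 + 0.6·239.5/11.8 = 17.178.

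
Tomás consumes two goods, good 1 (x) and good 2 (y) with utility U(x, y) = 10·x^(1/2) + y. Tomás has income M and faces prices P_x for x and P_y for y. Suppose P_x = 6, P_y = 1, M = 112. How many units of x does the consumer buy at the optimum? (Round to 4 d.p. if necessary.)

MU_x = 5/√x, MU_y = 1. Tangency: 5/√x = P_x/P_y.
Thus x* = (5·P_y/P_x)² — independent of M — with the rest of income spent on y.
Plugging in: x* = (5·1/6)² = 0.6944.

x* = 0.6944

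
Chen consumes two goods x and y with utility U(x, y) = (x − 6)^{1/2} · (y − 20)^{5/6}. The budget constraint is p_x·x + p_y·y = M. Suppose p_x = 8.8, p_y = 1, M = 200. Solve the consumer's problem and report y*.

Let x' = x−6, y' = y−20. MRS = (3/5)·y'/x' = p_x/p_y.
Substituting into the budget: x* = 6 + 0.375·(M − 6·p_x − 20·p_y)/p_x, and y* = 20 + 0.625·(…)/p_y.
Discretionary income = 200 − 6·8.8 − 20·1 = 127.2; y* = 20 + 0.625·127.2/1 = 99.5.

y* = 99.5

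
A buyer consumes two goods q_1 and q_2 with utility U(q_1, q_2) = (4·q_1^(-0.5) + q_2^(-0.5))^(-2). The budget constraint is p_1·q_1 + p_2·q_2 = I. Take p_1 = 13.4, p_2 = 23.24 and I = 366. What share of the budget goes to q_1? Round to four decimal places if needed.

share on q_1 = 0.6771

From the CES first-order condition, 4·(q_2/q_1)^(1.5) = p_1/p_2.
Solve for the ratio: q_2/q_1 = [(1/4)·p_1/p_2]^(2/3).
Substitute q_2 = (q_2/q_1)·q_1 into the budget: q_1* = I/(p_1 + p_2·(q_2/q_1)).
Numerically q_2/q_1 = 0.27492, so q_1* = 366/(13.4 + 23.24·0.27492) = 18.495 and q_2* = 0.27492·18.495 = 5.0846.
Expenditure on q_1: 13.4·18.495 = 247.833; share = 0.6771.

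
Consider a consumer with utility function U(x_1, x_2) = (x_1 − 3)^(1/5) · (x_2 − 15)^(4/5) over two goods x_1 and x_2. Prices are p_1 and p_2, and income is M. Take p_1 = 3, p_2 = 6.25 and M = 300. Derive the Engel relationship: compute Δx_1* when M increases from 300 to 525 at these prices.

Δx_1* = 15

Let x_1' = x_1−3, x_2' = x_2−15. MRS = (1/4)·x_2'/x_1' = p_1/p_2.
After buying the subsistence bundle (3, 15), a share 0.2 of the remaining income goes to x_1: x_1* = 3 + 0.2·(M − 3p_1 − 15p_2)/p_1.
Discretionary income = 300 − 3·3 − 15·6.25 = 197.25; x_1* = 3 + 0.2·197.25/3 = 16.15.
At M' = 525: x_1* = 31.15. Change: 31.15 − 16.15 = 15.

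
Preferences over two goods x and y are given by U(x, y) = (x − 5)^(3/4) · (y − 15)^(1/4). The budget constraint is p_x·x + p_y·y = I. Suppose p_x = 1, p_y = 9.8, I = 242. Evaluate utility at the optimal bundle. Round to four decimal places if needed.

V = 28.9879

This is Cobb-Douglas in (x−5, y−15): tangency gives 0.75·p_y·(y−15) = 0.25·p_x·(x−5).
Substituting into the budget: x* = 5 + 0.75·(I − 5·p_x − 15·p_y)/p_x, and y* = 15 + 0.25·(…)/p_y.
Discretionary income = 242 − 5·1 − 15·9.8 = 90; x* = 5 + 0.75·90/1 = 72.5; y* = 15 + 0.25·90/9.8 = 17.2959.
Utility at the optimum: U(72.5, 17.2959) = 28.9879.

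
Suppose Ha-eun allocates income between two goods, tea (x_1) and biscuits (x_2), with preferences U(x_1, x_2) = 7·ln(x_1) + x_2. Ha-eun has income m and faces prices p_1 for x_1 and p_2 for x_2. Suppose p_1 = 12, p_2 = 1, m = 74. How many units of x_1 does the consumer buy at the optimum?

At the given prices: x_1* = 7·1/12 = 0.5833.

x_1* = 0.5833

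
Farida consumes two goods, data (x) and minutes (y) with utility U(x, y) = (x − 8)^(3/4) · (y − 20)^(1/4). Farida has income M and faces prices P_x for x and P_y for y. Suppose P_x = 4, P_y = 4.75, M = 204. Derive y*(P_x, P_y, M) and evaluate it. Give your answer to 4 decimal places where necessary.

y* = 24.0526

MRS = 3·(y−20)/(x−8). Tangency with P_x/P_y gives y−20 = (1/3)·(P_x/P_y)·(x−8).
After buying the subsistence bundle (8, 20), a share 0.75 of the remaining income goes to x: x* = 8 + 0.75·(M − 8P_x − 20P_y)/P_x.
Discretionary income = 204 − 8·4 − 20·4.75 = 77; y* = 20 + 0.25·77/4.75 = 24.0526.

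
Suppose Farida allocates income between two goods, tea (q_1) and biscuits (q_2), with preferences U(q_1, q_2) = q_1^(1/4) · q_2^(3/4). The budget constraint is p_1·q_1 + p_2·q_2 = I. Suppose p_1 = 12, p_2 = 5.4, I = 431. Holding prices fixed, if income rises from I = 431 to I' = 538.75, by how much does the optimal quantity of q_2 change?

MU_q_1/MU_q_2 = (0.25·q_2)/(0.75·q_1); tangency sets this equal to p_1/p_2.
Rearranging, p_2·q_2 = 3·p_1·q_1. Substituting into the budget gives p_1·q_1·(1 + 3) = I.
Demand: q_1*(p_1,p_2,I) = 0.25·I/p_1 and q_2* = 0.75·I/p_2.
At p_1=12, p_2=5.4, I=431: q_2* = 0.75·431/5.4 = 59.8611.
At I' = 538.75: q_2* = 74.8264. Change: 74.8264 − 59.8611 = 14.9653.

Δq_2* = 14.9653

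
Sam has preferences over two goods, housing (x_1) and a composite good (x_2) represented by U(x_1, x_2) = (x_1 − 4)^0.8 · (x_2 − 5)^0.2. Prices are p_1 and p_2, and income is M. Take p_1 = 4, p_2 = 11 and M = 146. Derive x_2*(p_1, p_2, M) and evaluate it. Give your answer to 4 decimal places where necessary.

x_2* = 6.3636

Let x_1' = x_1−4, x_2' = x_2−5. MRS = 4·x_2'/x_1' = p_1/p_2.
Substituting into the budget: x_1* = 4 + 0.8·(M − 4·p_1 − 5·p_2)/p_1, and x_2* = 5 + 0.2·(…)/p_2.
Discretionary income = 146 − 4·4 − 5·11 = 75; x_2* = 5 + 0.2·75/11 = 6.3636.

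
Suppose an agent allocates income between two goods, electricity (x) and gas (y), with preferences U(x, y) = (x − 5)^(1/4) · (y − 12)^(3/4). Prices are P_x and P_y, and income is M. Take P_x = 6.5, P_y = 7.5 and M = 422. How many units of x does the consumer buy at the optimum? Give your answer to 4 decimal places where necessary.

x* = 16.5192

Discretionary income = 422 − 5·6.5 − 12·7.5 = 299.5; x* = 5 + 0.25·299.5/6.5 = 16.5192.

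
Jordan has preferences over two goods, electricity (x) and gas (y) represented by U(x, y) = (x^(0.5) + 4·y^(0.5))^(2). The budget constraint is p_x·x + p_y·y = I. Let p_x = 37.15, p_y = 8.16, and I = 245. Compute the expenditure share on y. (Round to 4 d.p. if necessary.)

MRS = MU_x/MU_y = (1/4)·(y/x)^(0.5). Set equal to p_x/p_y.
Hence y/x = (4·p_x/p_y)^(1/(0.5)), i.e. raised to the 2 power.
Substitute y = (y/x)·x into the budget: x* = I/(p_x + p_y·(y/x)).
Numerically y/x = 331.632665, so x* = 245/(37.15 + 8.16·331.632665) = 0.0893 and y* = 331.632665·0.0893 = 29.6179.
Expenditure on y: 8.16·29.6179 = 241.6822; share = 0.9865.

share on y = 0.9865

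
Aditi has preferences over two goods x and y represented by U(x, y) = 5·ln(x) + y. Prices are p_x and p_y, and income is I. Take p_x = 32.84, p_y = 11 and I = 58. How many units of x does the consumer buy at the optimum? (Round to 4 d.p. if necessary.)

x* = 1.6748

So x*(p_x,p_y) = 5·p_y/p_x, independent of income; and y* = (I − 5·p_y)/p_y.
At the given prices: x* = 5·11/32.84 = 1.6748.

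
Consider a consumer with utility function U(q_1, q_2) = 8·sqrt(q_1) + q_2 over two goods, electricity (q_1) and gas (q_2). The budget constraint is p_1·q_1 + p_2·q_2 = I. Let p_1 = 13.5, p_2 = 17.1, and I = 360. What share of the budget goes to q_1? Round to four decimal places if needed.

share on q_1 = 0.9627

Utility is quasi-linear in q_2; the FOC for q_1 is 4/√q_1 = p_1/p_2.
Thus q_1* = (4·p_2/p_1)² — independent of I — with the rest of income spent on q_2.
Plugging in: q_1* = (4·17.1/13.5)² = 25.6711, q_2* = 0.786.
Expenditure on q_1: 13.5·25.6711 = 346.56; share = 0.9627.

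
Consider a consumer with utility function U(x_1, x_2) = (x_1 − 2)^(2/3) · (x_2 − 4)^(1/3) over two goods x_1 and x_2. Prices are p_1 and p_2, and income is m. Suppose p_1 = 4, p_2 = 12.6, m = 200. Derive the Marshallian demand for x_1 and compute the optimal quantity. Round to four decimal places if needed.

x_1* = 25.6

Let x_1' = x_1−2, x_2' = x_2−4. MRS = 2·x_2'/x_1' = p_1/p_2.
Substituting into the budget: x_1* = 2 + 2/3·(m − 2·p_1 − 4·p_2)/p_1, and x_2* = 4 + 1/3·(…)/p_2.
Discretionary income = 200 − 2·4 − 4·12.6 = 141.6; x_1* = 2 + 2/3·141.6/4 = 25.6.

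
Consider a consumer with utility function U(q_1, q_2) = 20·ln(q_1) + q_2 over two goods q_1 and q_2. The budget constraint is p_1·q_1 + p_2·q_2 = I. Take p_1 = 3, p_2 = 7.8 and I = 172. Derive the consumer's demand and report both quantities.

q_1* = 52, q_2* = 2.0513

MU_q_1 = 20/q_1, MU_q_2 = 1. Tangency: 20/q_1 = p_1/p_2.
So q_1*(p_1,p_2) = 20·p_2/p_1, independent of income; and q_2* = (I − 20·p_2)/p_2.
At the given prices: q_1* = 20·7.8/3 = 52, and q_2* = 2.0513.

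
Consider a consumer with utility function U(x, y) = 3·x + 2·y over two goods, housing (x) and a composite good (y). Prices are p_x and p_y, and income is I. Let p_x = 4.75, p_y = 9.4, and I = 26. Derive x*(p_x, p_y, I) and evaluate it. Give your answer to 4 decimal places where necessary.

x* = 5.4737

Linear utility — the consumer picks whichever good has higher MU/price: 3/4.75 = 0.6316 vs 2/9.4 = 0.2128.
x gives more utility per dollar, so spend all income on x: x* = I/p_x, y* = 0.
Numerically: x* = 5.4737, y* = 0.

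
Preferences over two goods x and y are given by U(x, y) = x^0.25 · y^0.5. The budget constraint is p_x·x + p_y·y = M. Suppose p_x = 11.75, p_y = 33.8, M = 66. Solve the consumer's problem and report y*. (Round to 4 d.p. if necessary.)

Tangency: MRS = (1/2)·y/x = p_x/p_y.
Rearranging, p_y·y = 2·p_x·x. Substituting into the budget gives p_x·x·(1 + 2) = M.
Demand: x*(p_x,p_y,M) = 1/3·M/p_x and y* = 2/3·M/p_y.
At p_x=11.75, p_y=33.8, M=66: y* = 2/3·66/33.8 = 1.3018.

y* = 1.3018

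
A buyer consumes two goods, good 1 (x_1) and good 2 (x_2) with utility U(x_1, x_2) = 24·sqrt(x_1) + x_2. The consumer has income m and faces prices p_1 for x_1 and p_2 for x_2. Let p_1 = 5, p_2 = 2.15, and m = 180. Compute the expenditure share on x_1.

Solve: √x_1 = 12·p_2/p_1, so x_1*(p_1,p_2) = (12·p_2/p_1)², and x_2* = (m − p_1·x_1*)/p_2.
Plugging in: x_1* = (12·2.15/5)² = 26.6256, x_2* = 21.8009.
Expenditure on x_1: 5·26.6256 = 133.128; share = 0.7396.

share on x_1 = 0.7396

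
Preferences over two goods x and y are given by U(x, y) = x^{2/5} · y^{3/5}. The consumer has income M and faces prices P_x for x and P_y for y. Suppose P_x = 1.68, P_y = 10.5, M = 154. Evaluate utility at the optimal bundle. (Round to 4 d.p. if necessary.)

V = 15.5739

Tangency: MRS = (2/3)·y/x = P_x/P_y.
So 0.4·P_y·y = 0.6·P_x·x; combined with the budget, a share 0.4 of income goes to x.
Demand: x*(P_x,P_y,M) = 0.4·M/P_x and y* = 0.6·M/P_y.
At P_x=1.68, P_y=10.5, M=154: x* = 0.4·154/1.68 = 36.6667, y* = 8.8.
Utility at the optimum: U(36.6667, 8.8) = 15.5739.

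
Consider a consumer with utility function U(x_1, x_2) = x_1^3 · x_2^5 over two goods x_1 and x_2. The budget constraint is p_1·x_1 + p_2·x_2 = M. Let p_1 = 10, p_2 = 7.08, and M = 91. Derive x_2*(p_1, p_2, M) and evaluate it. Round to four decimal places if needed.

MU_x_1/MU_x_2 = (3·x_2)/(5·x_1); tangency sets this equal to p_1/p_2.
So 3·p_2·x_2 = 5·p_1·x_1; combined with the budget, a share 0.375 of income goes to x_1.
Demand: x_1*(p_1,p_2,M) = 0.375·M/p_1 and x_2* = 0.625·M/p_2.
At p_1=10, p_2=7.08, M=91: x_2* = 0.625·91/7.08 = 8.0332.

x_2* = 8.0332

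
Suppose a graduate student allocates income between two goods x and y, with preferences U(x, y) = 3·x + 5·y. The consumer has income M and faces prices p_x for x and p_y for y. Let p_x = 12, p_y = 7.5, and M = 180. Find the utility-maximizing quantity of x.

x* = 0

y gives more utility per dollar, so spend all income on y: y* = M/p_y, x* = 0.
Numerically: x* = 0, y* = 24.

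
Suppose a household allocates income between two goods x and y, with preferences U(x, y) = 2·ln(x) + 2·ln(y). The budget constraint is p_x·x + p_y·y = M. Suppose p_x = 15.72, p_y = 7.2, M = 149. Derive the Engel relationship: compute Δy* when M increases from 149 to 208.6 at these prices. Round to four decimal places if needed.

Δy* = 4.1389

Tangency: MRS = y/x = p_x/p_y.
Rearranging, p_y·y = p_x·x. Substituting into the budget gives p_x·x·(1 + 1) = M.
Demand: x*(p_x,p_y,M) = 0.5·M/p_x and y* = 0.5·M/p_y.
At p_x=15.72, p_y=7.2, M=149: y* = 0.5·149/7.2 = 10.3472.
At M' = 208.6: y* = 14.4861. Change: 14.4861 − 10.3472 = 4.1389.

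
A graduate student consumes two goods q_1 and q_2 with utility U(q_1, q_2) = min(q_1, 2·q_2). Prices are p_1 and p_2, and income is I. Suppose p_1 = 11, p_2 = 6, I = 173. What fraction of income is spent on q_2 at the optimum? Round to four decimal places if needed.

share on q_2 = 0.2143

With perfect complements, no substitution: consume in ratio q_1:q_2 = 2:1.
Budget: p_1·q_1 + p_2·(1/2)·q_1 = I, so (2·p_1 + p_2)·q_1 = 2·I.
Demand: q_1*(p_1,p_2,I) = 2·I/(2·p_1 + p_2), q_2* = I/(2·p_1 + p_2).
Here 2·11 + 6 = 28, giving q_1* = 12.3571 and q_2* = 6.1786.
Expenditure on q_2: 6·6.1786 = 37.0714; share = 0.2143.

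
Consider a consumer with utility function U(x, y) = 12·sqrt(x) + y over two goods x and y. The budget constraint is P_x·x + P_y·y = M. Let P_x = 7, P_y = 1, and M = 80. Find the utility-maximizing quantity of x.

x* = 0.7347

Utility is quasi-linear in y; the FOC for x is 6/√x = P_x/P_y.
Thus x* = (6·P_y/P_x)² — independent of M — with the rest of income spent on y.
Plugging in: x* = (6·1/7)² = 0.7347.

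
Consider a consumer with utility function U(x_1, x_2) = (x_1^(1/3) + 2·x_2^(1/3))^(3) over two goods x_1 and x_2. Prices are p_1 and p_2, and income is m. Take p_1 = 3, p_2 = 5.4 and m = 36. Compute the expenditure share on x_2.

MRS = MU_x_1/MU_x_2 = (1/2)·(x_2/x_1)^(2/3). Set equal to p_1/p_2.
Solve for the ratio: x_2/x_1 = [2·p_1/p_2]^(1.5).
Substitute x_2 = (x_2/x_1)·x_1 into the budget: x_1* = m/(p_1 + p_2·(x_2/x_1)).
Numerically x_2/x_1 = 1.171214, so x_1* = 36/(3 + 5.4·1.171214) = 3.8608 and x_2* = 1.171214·3.8608 = 4.5218.
Expenditure on x_2: 5.4·4.5218 = 24.4177; share = 0.6783.

share on x_2 = 0.6783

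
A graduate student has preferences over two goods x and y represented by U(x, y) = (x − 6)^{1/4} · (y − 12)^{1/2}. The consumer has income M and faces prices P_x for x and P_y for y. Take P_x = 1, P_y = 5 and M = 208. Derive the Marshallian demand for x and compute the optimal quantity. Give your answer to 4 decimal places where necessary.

x* = 53.3333

Discretionary income = 208 − 6·1 − 12·5 = 142; x* = 6 + 1/3·142/1 = 53.3333.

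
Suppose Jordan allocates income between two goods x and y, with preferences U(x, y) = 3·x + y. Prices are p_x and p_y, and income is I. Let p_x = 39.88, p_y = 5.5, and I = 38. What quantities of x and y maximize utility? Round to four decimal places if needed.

Linear utility — the consumer picks whichever good has higher MU/price: 3/39.88 = 0.0752 vs 1/5.5 = 0.1818.
y gives more utility per dollar, so spend all income on y: y* = I/p_y, x* = 0.
Numerically: x* = 0, y* = 6.9091.

x* = 0, y* = 6.9091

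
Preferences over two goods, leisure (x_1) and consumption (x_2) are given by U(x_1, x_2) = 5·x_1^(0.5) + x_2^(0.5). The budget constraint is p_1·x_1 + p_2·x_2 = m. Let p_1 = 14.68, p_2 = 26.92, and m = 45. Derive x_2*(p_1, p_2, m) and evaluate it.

x_2* = 0.0357

MU_x_1 ∝ 5·x_1^(-0.5), MU_x_2 ∝ x_2^(-0.5), so MRS = 5·(x_2/x_1)^(0.5) = p_1/p_2.
Solve for the ratio: x_2/x_1 = [(1/5)·p_1/p_2]^(2).
Substitute x_2 = (x_2/x_1)·x_1 into the budget: x_1* = m/(p_1 + p_2·(x_2/x_1)).
Numerically x_2/x_1 = 0.011895, so x_1* = 45/(14.68 + 26.92·0.011895) = 3 and x_2* = 0.011895·3 = 0.0357.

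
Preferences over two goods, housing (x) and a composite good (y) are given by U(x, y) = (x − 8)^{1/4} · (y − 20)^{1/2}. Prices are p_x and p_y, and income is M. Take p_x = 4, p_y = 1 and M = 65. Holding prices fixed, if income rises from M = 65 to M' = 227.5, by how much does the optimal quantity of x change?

Δx* = 13.5417

Let x' = x−8, y' = y−20. MRS = (1/2)·y'/x' = p_x/p_y.
After buying the subsistence bundle (8, 20), a share 1/3 of the remaining income goes to x: x* = 8 + 1/3·(M − 8p_x − 20p_y)/p_x.
Discretionary income = 65 − 8·4 − 20·1 = 13; x* = 8 + 1/3·13/4 = 9.0833.
At M' = 227.5: x* = 22.625. Change: 22.625 − 9.0833 = 13.5417.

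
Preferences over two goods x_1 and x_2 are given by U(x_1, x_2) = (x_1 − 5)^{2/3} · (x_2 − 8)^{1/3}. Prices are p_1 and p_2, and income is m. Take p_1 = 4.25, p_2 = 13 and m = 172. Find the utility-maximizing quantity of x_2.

x_2* = 9.1987

MRS = 2·(x_2−8)/(x_1−5). Tangency with p_1/p_2 gives x_2−8 = (1/2)·(p_1/p_2)·(x_1−5).
After buying the subsistence bundle (5, 8), a share 2/3 of the remaining income goes to x_1: x_1* = 5 + 2/3·(m − 5p_1 − 8p_2)/p_1.
Discretionary income = 172 − 5·4.25 − 8·13 = 46.75; x_2* = 8 + 1/3·46.75/13 = 9.1987.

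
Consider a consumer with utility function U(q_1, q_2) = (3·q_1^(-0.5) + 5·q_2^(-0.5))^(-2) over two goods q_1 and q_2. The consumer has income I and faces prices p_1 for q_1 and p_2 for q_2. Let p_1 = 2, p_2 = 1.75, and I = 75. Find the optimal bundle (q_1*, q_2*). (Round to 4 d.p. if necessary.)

q_1* = 15.9947, q_2* = 24.5775

From the CES first-order condition, (3/5)·(q_2/q_1)^(1.5) = p_1/p_2.
Solve for the ratio: q_2/q_1 = [(5/3)·p_1/p_2]^(2/3).
Substitute q_2 = (q_2/q_1)·q_1 into the budget: q_1* = I/(p_1 + p_2·(q_2/q_1)).
Numerically q_2/q_1 = 1.536599, so q_1* = 75/(2 + 1.75·1.536599) = 15.9947 and q_2* = 1.536599·15.9947 = 24.5775.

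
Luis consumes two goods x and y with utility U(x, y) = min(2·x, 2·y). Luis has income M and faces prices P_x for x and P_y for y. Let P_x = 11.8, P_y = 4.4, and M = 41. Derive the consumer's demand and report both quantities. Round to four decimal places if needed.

With perfect complements, no substitution: consume in ratio x:y = 2:2.
Budget: P_x·x + P_y·x = M, so (2·P_x + 2·P_y)·x = 2·M.
Demand: x*(P_x,P_y,M) = 2·M/(2·P_x + 2·P_y), y* = 2·M/(2·P_x + 2·P_y).
Here 2·11.8 + 2·4.4 = 32.4, giving x* = 2.5309 and y* = 2.5309.

x* = 2.5309, y* = 2.5309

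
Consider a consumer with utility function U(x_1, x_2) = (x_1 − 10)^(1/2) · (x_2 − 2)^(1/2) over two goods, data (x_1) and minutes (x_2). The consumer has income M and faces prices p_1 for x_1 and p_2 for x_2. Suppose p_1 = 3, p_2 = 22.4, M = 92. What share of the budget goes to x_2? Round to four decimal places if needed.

This is Cobb-Douglas in (x_1−10, x_2−2): tangency gives 0.5·p_2·(x_2−2) = 0.5·p_1·(x_1−10).
After buying the subsistence bundle (10, 2), a share 0.5 of the remaining income goes to x_1: x_1* = 10 + 0.5·(M − 10p_1 − 2p_2)/p_1.
Discretionary income = 92 − 10·3 − 2·22.4 = 17.2; x_1* = 10 + 0.5·17.2/3 = 12.8667; x_2* = 2 + 0.5·17.2/22.4 = 2.3839.
Expenditure on x_2: 22.4·2.3839 = 53.4; share = 0.5804.

share on x_2 = 0.5804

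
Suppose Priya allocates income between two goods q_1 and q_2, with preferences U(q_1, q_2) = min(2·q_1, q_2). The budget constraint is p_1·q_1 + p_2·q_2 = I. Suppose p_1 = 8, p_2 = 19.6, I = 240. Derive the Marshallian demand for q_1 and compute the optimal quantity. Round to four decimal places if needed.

Leontief preferences: the optimum is at the kink where q_1/1 = q_2/2, i.e. q_2 = 2·q_1.
Budget: p_1·q_1 + p_2·2·q_1 = I, so (p_1 + 2·p_2)·q_1 = I.
Demand: q_1*(p_1,p_2,I) = I/(p_1 + 2·p_2), q_2* = 2·I/(p_1 + 2·p_2).
Here 8 + 2·19.6 = 47.2, giving q_1* = 5.0847.

q_1* = 5.0847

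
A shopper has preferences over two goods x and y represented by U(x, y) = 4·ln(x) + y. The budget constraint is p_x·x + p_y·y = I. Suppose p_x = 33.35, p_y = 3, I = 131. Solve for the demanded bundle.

Set MRS = p_x/p_y: (4/x)/1 = p_x/p_y.
So x*(p_x,p_y) = 4·p_y/p_x, independent of income; and y* = (I − 4·p_y)/p_y.
At the given prices: x* = 4·3/33.35 = 0.3598, and y* = 39.6667.

x* = 0.3598, y* = 39.6667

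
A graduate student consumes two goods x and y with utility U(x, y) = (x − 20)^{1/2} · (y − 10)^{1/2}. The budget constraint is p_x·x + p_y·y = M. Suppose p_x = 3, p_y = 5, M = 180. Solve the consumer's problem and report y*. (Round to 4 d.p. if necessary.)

y* = 17

MRS = (y−10)/(x−20). Tangency with p_x/p_y gives y−10 = (p_x/p_y)·(x−20).
After buying the subsistence bundle (20, 10), a share 0.5 of the remaining income goes to x: x* = 20 + 0.5·(M − 20p_x − 10p_y)/p_x.
Discretionary income = 180 − 20·3 − 10·5 = 70; y* = 10 + 0.5·70/5 = 17.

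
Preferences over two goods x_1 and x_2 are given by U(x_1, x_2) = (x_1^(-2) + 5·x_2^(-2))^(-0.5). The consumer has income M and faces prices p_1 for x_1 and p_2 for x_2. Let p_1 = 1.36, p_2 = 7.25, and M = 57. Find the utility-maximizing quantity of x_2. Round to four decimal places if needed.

MU_x_1 ∝ x_1^(-3), MU_x_2 ∝ 5·x_2^(-3), so MRS = (1/5)·(x_2/x_1)^(3) = p_1/p_2.
Hence x_2/x_1 = (5·p_1/p_2)^(1/(3)), i.e. raised to the 1/3 power.
With the ratio pinned down, the budget gives x_1* = M/(p_1 + p_2·(x_2/x_1)) and x_2* = (x_2/x_1)·x_1*.
Numerically x_2/x_1 = 0.978867, so x_1* = 57/(1.36 + 7.25·0.978867) = 6.7402 and x_2* = 0.978867·6.7402 = 6.5977.

x_2* = 6.5977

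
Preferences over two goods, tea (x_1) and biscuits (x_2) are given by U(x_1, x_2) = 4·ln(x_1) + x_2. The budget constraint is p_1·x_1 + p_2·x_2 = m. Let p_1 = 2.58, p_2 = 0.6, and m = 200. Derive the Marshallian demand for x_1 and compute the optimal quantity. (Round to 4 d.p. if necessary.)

Set MRS = p_1/p_2: (4/x_1)/1 = p_1/p_2.
So x_1*(p_1,p_2) = 4·p_2/p_1, independent of income; and x_2* = (m − 4·p_2)/p_2.
At the given prices: x_1* = 4·0.6/2.58 = 0.9302.

x_1* = 0.9302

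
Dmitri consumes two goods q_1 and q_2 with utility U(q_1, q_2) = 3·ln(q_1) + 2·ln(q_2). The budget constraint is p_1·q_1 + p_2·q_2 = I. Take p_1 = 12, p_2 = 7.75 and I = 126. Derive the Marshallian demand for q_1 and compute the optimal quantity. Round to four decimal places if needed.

q_1* = 6.3

MU_q_1/MU_q_2 = (3·q_2)/(2·q_1); tangency sets this equal to p_1/p_2.
Rearranging, p_2·q_2 = (2/3)·p_1·q_1. Substituting into the budget gives p_1·q_1·(1 + (2/3)) = I.
Demand: q_1*(p_1,p_2,I) = 0.6·I/p_1 and q_2* = 0.4·I/p_2.
At p_1=12, p_2=7.75, I=126: q_1* = 0.6·126/12 = 6.3.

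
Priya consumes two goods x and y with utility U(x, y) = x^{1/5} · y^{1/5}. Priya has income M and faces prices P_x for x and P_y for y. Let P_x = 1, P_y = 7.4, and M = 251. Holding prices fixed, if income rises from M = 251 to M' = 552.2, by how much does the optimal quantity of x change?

Δx* = 150.6

The MRS is y/x. Set MRS = P_x/P_y.
So 0.2·P_y·y = 0.2·P_x·x; combined with the budget, a share 0.5 of income goes to x.
Demand: x*(P_x,P_y,M) = 0.5·M/P_x and y* = 0.5·M/P_y.
At P_x=1, P_y=7.4, M=251: x* = 0.5·251/1 = 125.5.
At M' = 552.2: x* = 276.1. Change: 276.1 − 125.5 = 150.6.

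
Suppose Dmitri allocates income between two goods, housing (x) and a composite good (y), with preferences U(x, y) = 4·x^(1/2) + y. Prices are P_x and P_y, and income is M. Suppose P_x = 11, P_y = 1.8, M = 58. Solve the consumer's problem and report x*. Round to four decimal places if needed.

x* = 0.1071

Utility is quasi-linear in y; the FOC for x is 2/√x = P_x/P_y.
Thus x* = (2·P_y/P_x)² — independent of M — with the rest of income spent on y.
Plugging in: x* = (2·1.8/11)² = 0.1071.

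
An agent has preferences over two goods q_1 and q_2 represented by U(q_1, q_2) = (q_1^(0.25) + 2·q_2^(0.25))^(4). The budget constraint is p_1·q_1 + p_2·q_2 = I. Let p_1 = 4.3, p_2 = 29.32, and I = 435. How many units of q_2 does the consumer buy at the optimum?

q_2* = 8.4656

MU_q_1 ∝ q_1^(-0.75), MU_q_2 ∝ 2·q_2^(-0.75), so MRS = (1/2)·(q_2/q_1)^(0.75) = p_1/p_2.
Hence q_2/q_1 = (2·p_1/p_2)^(1/(0.75)), i.e. raised to the 4/3 power.
Substitute q_2 = (q_2/q_1)·q_1 into the budget: q_1* = I/(p_1 + p_2·(q_2/q_1)).
Numerically q_2/q_1 = 0.194885, so q_1* = 435/(4.3 + 29.32·0.194885) = 43.439 and q_2* = 0.194885·43.439 = 8.4656.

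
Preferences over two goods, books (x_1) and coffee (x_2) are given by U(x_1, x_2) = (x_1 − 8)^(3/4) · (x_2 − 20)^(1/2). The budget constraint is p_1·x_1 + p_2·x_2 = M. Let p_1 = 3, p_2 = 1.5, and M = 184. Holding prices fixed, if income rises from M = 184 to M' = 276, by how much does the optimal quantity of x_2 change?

This is Cobb-Douglas in (x_1−8, x_2−20): tangency gives 0.75·p_2·(x_2−20) = 0.5·p_1·(x_1−8).
Substituting into the budget: x_1* = 8 + 0.6·(M − 8·p_1 − 20·p_2)/p_1, and x_2* = 20 + 0.4·(…)/p_2.
Discretionary income = 184 − 8·3 − 20·1.5 = 130; x_2* = 20 + 0.4·130/1.5 = 54.6667.
At M' = 276: x_2* = 79.2. Change: 79.2 − 54.6667 = 24.5333.

Δx_2* = 24.5333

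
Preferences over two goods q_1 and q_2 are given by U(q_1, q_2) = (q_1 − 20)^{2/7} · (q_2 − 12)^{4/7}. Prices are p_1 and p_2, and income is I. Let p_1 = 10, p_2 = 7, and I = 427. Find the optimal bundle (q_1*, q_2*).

q_1* = 24.7667, q_2* = 25.619

Let q_1' = q_1−20, q_2' = q_2−12. MRS = (1/2)·q_2'/q_1' = p_1/p_2.
After buying the subsistence bundle (20, 12), a share 1/3 of the remaining income goes to q_1: q_1* = 20 + 1/3·(I − 20p_1 − 12p_2)/p_1.
Discretionary income = 427 − 20·10 − 12·7 = 143; q_1* = 20 + 1/3·143/10 = 24.7667; q_2* = 12 + 2/3·143/7 = 25.619.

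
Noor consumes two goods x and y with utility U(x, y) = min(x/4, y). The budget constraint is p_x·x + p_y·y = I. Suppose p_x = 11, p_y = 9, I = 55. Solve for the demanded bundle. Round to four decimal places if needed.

x* = 4.1509, y* = 1.0377

With perfect complements, no substitution: consume in ratio x:y = 4:1.
Budget: p_x·x + p_y·(1/4)·x = I, so (4·p_x + p_y)·x = 4·I.
Demand: x*(p_x,p_y,I) = 4·I/(4·p_x + p_y), y* = I/(4·p_x + p_y).
Here 4·11 + 9 = 53, giving x* = 4.1509 and y* = 1.0377.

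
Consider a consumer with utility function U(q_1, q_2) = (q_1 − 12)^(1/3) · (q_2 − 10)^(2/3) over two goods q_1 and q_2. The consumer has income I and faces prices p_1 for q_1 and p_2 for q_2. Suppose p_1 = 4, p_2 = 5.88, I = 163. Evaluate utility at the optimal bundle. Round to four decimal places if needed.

V = 5.7504

Let q_1' = q_1−12, q_2' = q_2−10. MRS = (1/2)·q_2'/q_1' = p_1/p_2.
Substituting into the budget: q_1* = 12 + 1/3·(I − 12·p_1 − 10·p_2)/p_1, and q_2* = 10 + 2/3·(…)/p_2.
Discretionary income = 163 − 12·4 − 10·5.88 = 56.2; q_1* = 12 + 1/3·56.2/4 = 16.6833; q_2* = 10 + 2/3·56.2/5.88 = 16.3719.
Utility at the optimum: U(16.6833, 16.3719) = 5.7504.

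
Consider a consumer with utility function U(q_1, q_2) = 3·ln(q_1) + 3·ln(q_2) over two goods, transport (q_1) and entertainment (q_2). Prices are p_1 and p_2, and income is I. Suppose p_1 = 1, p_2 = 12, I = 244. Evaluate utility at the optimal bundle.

V = 21.3694

Tangency: MRS = q_2/q_1 = p_1/p_2.
So 3·p_2·q_2 = 3·p_1·q_1; combined with the budget, a share 0.5 of income goes to q_1.
Demand: q_1*(p_1,p_2,I) = 0.5·I/p_1 and q_2* = 0.5·I/p_2.
At p_1=1, p_2=12, I=244: q_1* = 0.5·244/1 = 122, q_2* = 10.1667.
Utility at the optimum: U(122, 10.1667) = 21.3694.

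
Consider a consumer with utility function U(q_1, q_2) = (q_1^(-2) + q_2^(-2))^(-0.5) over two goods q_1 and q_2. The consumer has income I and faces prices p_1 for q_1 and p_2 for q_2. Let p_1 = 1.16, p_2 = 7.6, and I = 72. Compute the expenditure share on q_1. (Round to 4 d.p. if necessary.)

MRS = MU_q_1/MU_q_2 = (q_2/q_1)^(3). Set equal to p_1/p_2.
Solve for the ratio: q_2/q_1 = [p_1/p_2]^(1/3).
Substitute q_2 = (q_2/q_1)·q_1 into the budget: q_1* = I/(p_1 + p_2·(q_2/q_1)).
Numerically q_2/q_1 = 0.534418, so q_1* = 72/(1.16 + 7.6·0.534418) = 13.7889 and q_2* = 0.534418·13.7889 = 7.3691.
Expenditure on q_1: 1.16·13.7889 = 15.9952; share = 0.2222.

share on q_1 = 0.2222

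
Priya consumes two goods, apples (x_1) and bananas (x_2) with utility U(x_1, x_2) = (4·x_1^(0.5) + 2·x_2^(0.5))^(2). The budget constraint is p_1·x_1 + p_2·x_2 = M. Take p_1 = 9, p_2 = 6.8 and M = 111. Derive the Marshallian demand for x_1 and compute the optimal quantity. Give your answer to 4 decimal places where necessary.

x_1* = 9.267

MRS = MU_x_1/MU_x_2 = 2·(x_2/x_1)^(0.5). Set equal to p_1/p_2.
Solve for the ratio: x_2/x_1 = [(1/2)·p_1/p_2]^(2).
Substitute x_2 = (x_2/x_1)·x_1 into the budget: x_1* = M/(p_1 + p_2·(x_2/x_1)).
Numerically x_2/x_1 = 0.437933, so x_1* = 111/(9 + 6.8·0.437933) = 9.267.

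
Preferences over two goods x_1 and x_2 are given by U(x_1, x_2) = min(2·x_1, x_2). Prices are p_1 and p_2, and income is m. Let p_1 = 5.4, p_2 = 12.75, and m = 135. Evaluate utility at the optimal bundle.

V = 8.7379

Leontief preferences: the optimum is at the kink where x_1/1 = x_2/2, i.e. x_2 = 2·x_1.
Budget: p_1·x_1 + p_2·2·x_1 = m, so (p_1 + 2·p_2)·x_1 = m.
Demand: x_1*(p_1,p_2,m) = m/(p_1 + 2·p_2), x_2* = 2·m/(p_1 + 2·p_2).
Here 5.4 + 2·12.75 = 30.9, giving x_1* = 4.3689 and x_2* = 8.7379.
Utility at the optimum: U(4.3689, 8.7379) = 8.7379.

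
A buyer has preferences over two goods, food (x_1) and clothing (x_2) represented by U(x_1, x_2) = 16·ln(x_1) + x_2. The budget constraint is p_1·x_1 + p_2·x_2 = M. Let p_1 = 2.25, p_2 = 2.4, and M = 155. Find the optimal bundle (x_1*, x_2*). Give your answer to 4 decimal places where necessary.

So x_1*(p_1,p_2) = 16·p_2/p_1, independent of income; and x_2* = (M − 16·p_2)/p_2.
At the given prices: x_1* = 16·2.4/2.25 = 17.0667, and x_2* = 48.5833.

x_1* = 17.0667, x_2* = 48.5833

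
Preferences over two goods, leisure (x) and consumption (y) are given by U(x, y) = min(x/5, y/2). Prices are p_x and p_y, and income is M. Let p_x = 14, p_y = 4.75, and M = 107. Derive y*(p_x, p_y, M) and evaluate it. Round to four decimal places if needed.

y* = 2.6918

With perfect complements, no substitution: consume in ratio x:y = 5:2.
Budget: p_x·x + p_y·(2/5)·x = M, so (5·p_x + 2·p_y)·x = 5·M.
Demand: x*(p_x,p_y,M) = 5·M/(5·p_x + 2·p_y), y* = 2·M/(5·p_x + 2·p_y).
Here 5·14 + 2·4.75 = 79.5, giving y* = 2.6918.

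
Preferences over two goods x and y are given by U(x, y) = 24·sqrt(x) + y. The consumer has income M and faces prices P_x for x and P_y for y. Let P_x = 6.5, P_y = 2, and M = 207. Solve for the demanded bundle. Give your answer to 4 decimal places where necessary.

x* = 13.6331, y* = 59.1923

Set MRS = P_x/P_y: 12·x^(−1/2) = P_x/P_y.
Thus x* = (12·P_y/P_x)² — independent of M — with the rest of income spent on y.
Plugging in: x* = (12·2/6.5)² = 13.6331, y* = 59.1923.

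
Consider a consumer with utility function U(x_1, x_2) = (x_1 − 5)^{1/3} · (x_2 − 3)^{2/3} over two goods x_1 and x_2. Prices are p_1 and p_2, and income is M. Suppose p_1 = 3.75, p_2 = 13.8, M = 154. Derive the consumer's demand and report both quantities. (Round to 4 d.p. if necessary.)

This is Cobb-Douglas in (x_1−5, x_2−3): tangency gives 1/3·p_2·(x_2−3) = 2/3·p_1·(x_1−5).
Substituting into the budget: x_1* = 5 + 1/3·(M − 5·p_1 − 3·p_2)/p_1, and x_2* = 3 + 2/3·(…)/p_2.
Discretionary income = 154 − 5·3.75 − 3·13.8 = 93.85; x_1* = 5 + 1/3·93.85/3.75 = 13.3422; x_2* = 3 + 2/3·93.85/13.8 = 7.5338.

x_1* = 13.3422, x_2* = 7.5338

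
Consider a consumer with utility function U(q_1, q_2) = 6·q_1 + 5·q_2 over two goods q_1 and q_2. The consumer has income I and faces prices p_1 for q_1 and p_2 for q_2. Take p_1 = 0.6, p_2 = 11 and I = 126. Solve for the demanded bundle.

q_1* = 210, q_2* = 0

Perfect substitutes: compare marginal utility per dollar. 6/p_1 vs 5/p_2 → 10 vs 0.4545.
q_1 gives more utility per dollar, so spend all income on q_1: q_1* = I/p_1, q_2* = 0.
Numerically: q_1* = 210, q_2* = 0.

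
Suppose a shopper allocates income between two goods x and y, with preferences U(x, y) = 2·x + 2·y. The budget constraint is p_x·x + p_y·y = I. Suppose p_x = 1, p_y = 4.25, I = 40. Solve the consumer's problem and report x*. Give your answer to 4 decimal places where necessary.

x* = 40

Perfect substitutes: compare marginal utility per dollar. 2/p_x vs 2/p_y → 2 vs 0.4706.
x gives more utility per dollar, so spend all income on x: x* = I/p_x, y* = 0.
Numerically: x* = 40, y* = 0.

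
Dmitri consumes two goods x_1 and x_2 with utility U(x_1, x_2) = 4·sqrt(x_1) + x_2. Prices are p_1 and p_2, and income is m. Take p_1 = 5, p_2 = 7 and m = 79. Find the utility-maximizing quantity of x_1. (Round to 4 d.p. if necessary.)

Solve: √x_1 = 2·p_2/p_1, so x_1*(p_1,p_2) = (2·p_2/p_1)², and x_2* = (m − p_1·x_1*)/p_2.
Plugging in: x_1* = (2·7/5)² = 7.84.

x_1* = 7.84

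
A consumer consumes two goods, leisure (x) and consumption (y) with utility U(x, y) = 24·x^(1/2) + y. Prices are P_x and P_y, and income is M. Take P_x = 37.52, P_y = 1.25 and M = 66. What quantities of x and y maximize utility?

x* = 0.1598, y* = 48.0026

Utility is quasi-linear in y; the FOC for x is 12/√x = P_x/P_y.
Thus x* = (12·P_y/P_x)² — independent of M — with the rest of income spent on y.
Plugging in: x* = (12·1.25/37.52)² = 0.1598, y* = 48.0026.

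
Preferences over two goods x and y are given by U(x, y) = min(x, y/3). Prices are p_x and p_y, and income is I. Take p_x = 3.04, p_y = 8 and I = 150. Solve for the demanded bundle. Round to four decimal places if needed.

x* = 5.5473, y* = 16.642

Leontief preferences: the optimum is at the kink where x/1 = y/3, i.e. y = 3·x.
Budget: p_x·x + p_y·3·x = I, so (p_x + 3·p_y)·x = I.
Demand: x*(p_x,p_y,I) = I/(p_x + 3·p_y), y* = 3·I/(p_x + 3·p_y).
Here 3.04 + 3·8 = 27.04, giving x* = 5.5473 and y* = 16.642.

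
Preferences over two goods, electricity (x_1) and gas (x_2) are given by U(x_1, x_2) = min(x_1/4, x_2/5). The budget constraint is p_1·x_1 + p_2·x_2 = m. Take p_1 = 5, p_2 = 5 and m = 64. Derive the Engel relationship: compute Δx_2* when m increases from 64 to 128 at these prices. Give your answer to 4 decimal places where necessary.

Δx_2* = 7.1111

Leontief preferences: the optimum is at the kink where x_1/4 = x_2/5, i.e. x_2 = (5/4)·x_1.
Budget: p_1·x_1 + p_2·(5/4)·x_1 = m, so (4·p_1 + 5·p_2)·x_1 = 4·m.
Demand: x_1*(p_1,p_2,m) = 4·m/(4·p_1 + 5·p_2), x_2* = 5·m/(4·p_1 + 5·p_2).
Here 4·5 + 5·5 = 45, giving x_2* = 7.1111.
At m' = 128: x_2* = 14.2222. Change: 14.2222 − 7.1111 = 7.1111.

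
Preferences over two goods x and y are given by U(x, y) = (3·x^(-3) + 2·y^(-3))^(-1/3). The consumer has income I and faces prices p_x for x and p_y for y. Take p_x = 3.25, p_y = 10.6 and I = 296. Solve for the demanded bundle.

x* = 28.5237, y* = 19.1791

From the CES first-order condition, (3/2)·(y/x)^(4) = p_x/p_y.
Hence y/x = ((2/3)·p_x/p_y)^(1/(4)), i.e. raised to the 0.25 power.
Substitute y = (y/x)·x into the budget: x* = I/(p_x + p_y·(y/x)).
Numerically y/x = 0.67239, so x* = 296/(3.25 + 10.6·0.67239) = 28.5237 and y* = 0.67239·28.5237 = 19.1791.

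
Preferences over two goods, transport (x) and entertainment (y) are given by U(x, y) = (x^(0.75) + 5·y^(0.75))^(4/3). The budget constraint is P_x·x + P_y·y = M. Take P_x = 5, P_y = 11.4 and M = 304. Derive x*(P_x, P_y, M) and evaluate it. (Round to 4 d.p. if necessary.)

MU_x ∝ x^(-0.25), MU_y ∝ 5·y^(-0.25), so MRS = (1/5)·(y/x)^(0.25) = P_x/P_y.
Hence y/x = (5·P_x/P_y)^(1/(0.25)), i.e. raised to the 4 power.
With the ratio pinned down, the budget gives x* = M/(P_x + P_y·(y/x)) and y* = (y/x)·x*.
Numerically y/x = 23.128136, so x* = 304/(5 + 11.4·23.128136) = 1.1315.

x* = 1.1315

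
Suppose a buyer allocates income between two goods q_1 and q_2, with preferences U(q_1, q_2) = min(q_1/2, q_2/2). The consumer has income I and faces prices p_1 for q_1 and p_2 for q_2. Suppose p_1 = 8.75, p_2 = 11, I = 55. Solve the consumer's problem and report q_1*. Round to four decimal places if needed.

q_1* = 2.7848

Leontief preferences: the optimum is at the kink where q_1/2 = q_2/2, i.e. q_2 = q_1.
Budget: p_1·q_1 + p_2·q_1 = I, so (2·p_1 + 2·p_2)·q_1 = 2·I.
Demand: q_1*(p_1,p_2,I) = 2·I/(2·p_1 + 2·p_2), q_2* = 2·I/(2·p_1 + 2·p_2).
Here 2·8.75 + 2·11 = 39.5, giving q_1* = 2.7848.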